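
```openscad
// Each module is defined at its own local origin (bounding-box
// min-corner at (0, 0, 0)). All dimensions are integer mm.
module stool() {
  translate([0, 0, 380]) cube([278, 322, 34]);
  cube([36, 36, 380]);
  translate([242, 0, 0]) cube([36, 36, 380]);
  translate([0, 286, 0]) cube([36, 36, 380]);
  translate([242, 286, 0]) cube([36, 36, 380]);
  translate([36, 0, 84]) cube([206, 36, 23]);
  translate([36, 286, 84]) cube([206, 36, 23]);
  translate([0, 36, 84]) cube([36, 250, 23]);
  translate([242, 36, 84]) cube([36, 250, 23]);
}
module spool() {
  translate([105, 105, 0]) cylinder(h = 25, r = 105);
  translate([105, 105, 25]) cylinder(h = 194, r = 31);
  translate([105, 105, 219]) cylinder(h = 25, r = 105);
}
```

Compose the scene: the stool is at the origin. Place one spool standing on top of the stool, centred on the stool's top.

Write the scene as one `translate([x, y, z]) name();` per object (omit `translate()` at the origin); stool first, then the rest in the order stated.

stool();
translate([34, 56, 414]) spool();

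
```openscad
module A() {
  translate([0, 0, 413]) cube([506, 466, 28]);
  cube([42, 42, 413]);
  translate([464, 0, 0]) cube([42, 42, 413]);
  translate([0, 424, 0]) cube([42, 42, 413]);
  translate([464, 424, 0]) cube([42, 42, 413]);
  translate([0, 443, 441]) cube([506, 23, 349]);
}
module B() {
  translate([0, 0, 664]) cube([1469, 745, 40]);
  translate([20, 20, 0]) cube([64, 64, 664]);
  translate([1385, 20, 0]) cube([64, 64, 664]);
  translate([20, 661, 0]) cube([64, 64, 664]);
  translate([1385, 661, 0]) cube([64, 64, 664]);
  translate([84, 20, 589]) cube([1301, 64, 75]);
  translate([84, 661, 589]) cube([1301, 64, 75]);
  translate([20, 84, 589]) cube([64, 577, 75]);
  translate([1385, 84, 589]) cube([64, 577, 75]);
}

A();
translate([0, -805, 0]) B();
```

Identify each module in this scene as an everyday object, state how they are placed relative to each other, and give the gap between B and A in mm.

The table's nearest face is 60 mm from the chair's −y face.

A is a chair. B is a table. The table is on the floor beside the chair on its −y side. The gap between the table and the chair is 60 mm.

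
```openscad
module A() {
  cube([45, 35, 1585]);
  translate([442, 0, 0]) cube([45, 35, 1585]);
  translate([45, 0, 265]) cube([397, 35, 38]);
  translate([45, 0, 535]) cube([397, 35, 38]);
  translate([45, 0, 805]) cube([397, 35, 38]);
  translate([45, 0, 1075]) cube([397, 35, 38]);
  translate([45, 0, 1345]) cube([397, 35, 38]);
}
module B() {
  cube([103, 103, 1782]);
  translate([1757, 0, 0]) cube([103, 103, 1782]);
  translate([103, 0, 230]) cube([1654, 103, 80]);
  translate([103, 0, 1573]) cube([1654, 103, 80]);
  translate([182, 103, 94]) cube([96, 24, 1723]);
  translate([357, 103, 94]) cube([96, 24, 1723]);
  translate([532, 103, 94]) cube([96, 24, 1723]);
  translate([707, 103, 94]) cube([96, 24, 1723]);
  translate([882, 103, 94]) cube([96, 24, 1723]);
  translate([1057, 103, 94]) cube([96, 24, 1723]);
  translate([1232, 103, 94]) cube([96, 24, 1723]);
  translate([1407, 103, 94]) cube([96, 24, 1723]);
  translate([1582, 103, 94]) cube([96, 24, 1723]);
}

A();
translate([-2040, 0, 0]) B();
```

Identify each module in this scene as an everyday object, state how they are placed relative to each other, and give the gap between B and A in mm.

The fence section's nearest face is 180 mm from the ladder's −x face.

A is a ladder. B is a fence section. The fence section is on the floor beside the ladder on its −x side. The gap between the fence section and the ladder is 180 mm.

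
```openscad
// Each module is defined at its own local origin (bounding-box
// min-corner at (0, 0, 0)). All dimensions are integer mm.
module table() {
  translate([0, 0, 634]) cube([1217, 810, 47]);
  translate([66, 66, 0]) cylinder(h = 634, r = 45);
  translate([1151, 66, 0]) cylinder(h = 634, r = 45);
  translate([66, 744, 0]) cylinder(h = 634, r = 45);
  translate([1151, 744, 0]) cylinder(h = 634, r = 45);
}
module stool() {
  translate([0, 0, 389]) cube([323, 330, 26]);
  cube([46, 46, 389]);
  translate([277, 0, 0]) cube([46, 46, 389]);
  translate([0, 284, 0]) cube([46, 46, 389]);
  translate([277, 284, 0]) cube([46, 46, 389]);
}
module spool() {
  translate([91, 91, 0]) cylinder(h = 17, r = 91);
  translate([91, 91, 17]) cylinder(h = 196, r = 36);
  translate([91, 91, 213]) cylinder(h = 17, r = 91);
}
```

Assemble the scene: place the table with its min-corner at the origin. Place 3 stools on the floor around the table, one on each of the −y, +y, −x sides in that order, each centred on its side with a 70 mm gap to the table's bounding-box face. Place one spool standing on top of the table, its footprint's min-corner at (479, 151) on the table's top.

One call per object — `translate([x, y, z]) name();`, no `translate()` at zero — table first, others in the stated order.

table();
translate([447, -400, 0]) stool();
translate([447, 880, 0]) stool();
translate([-393, 240, 0]) stool();
translate([479, 151, 681]) spool();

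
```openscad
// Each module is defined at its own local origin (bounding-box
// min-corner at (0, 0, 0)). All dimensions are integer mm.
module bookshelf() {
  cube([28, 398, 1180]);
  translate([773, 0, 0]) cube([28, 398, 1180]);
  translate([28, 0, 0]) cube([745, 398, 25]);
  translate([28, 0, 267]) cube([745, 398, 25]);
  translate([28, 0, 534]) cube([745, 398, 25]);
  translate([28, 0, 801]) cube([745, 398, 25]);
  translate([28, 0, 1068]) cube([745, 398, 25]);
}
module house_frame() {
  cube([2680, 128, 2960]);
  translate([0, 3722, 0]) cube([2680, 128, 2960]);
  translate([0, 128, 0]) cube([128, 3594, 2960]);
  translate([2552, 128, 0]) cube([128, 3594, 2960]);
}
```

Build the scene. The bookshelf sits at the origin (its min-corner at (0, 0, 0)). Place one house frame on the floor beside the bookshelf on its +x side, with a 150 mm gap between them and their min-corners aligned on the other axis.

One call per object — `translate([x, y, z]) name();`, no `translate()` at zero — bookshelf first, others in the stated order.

bookshelf();
translate([951, 0, 0]) house_frame();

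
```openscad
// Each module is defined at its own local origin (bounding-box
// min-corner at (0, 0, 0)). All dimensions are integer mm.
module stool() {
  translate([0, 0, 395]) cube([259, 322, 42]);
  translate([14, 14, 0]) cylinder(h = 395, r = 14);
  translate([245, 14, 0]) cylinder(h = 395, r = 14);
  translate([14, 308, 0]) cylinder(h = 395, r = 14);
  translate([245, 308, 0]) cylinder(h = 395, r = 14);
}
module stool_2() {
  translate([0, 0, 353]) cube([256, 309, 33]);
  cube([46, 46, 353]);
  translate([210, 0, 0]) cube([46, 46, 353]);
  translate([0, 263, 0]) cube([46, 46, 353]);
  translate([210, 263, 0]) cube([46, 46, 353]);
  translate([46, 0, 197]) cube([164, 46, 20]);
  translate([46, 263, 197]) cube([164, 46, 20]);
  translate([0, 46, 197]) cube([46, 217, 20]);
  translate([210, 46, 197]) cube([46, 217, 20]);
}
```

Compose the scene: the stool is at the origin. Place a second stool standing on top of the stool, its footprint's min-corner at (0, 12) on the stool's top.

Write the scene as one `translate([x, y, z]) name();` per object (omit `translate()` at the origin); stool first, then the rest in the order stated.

stool();
translate([0, 12, 437]) stool_2();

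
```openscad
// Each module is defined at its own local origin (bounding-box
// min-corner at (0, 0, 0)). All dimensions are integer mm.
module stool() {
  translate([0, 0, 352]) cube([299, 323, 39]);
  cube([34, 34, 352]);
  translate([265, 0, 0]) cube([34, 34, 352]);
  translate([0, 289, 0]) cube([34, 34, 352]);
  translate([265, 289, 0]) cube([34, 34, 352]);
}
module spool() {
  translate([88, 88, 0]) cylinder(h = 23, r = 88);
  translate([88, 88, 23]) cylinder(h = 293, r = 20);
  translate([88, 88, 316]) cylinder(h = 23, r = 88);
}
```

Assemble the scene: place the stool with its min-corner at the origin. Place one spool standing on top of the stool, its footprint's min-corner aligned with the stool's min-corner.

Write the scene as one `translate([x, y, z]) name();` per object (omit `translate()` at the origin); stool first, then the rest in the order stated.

stool();
translate([0, 0, 391]) spool();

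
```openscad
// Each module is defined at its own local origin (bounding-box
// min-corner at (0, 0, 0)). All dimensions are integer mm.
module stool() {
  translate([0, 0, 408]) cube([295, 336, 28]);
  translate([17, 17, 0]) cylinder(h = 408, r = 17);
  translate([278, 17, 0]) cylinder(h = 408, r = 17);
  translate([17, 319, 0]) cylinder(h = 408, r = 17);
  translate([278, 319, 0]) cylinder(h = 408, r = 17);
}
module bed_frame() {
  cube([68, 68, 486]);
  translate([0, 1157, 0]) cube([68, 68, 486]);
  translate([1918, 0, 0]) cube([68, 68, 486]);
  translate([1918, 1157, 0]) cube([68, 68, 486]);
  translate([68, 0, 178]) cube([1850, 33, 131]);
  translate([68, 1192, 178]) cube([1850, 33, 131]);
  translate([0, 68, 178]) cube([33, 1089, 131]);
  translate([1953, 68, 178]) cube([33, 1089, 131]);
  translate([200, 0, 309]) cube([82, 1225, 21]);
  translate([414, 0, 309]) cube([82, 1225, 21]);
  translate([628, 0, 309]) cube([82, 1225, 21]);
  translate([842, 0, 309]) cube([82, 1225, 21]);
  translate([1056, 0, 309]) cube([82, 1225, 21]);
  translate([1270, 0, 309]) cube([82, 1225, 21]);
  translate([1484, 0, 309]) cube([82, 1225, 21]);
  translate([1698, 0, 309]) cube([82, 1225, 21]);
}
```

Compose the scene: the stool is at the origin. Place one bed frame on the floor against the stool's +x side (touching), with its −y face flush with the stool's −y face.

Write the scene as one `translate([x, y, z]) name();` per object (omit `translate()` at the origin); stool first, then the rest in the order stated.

stool();
translate([295, 0, 0]) bed_frame();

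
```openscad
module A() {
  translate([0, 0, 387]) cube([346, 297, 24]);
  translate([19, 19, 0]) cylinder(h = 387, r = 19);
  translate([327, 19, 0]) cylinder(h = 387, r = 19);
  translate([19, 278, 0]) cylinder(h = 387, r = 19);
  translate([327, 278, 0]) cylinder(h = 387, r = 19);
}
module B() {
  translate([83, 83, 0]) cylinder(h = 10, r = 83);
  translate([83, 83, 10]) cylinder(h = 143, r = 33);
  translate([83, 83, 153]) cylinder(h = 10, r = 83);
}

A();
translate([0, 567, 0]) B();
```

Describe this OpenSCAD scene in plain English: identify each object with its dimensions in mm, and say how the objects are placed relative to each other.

A is a four-legged stool. The seat is 346×297 mm, 24 mm thick, top at z = 411 mm. It stands on four round legs, each 38 mm in diameter, from z = 0 to the seat underside, each leg's axis is inset half a diameter from the nearest pair of seat edges (so the leg's bounding box is flush with the corner).

B is a spool: two coaxial disc flanges of radius 83 mm and thickness 10 mm, joined by a core cylinder of radius 33 mm and height 143 mm. The lower flange rests on z = 0 and the three cylinders share a vertical axis.

The spool is on the floor beside the stool on its +y side.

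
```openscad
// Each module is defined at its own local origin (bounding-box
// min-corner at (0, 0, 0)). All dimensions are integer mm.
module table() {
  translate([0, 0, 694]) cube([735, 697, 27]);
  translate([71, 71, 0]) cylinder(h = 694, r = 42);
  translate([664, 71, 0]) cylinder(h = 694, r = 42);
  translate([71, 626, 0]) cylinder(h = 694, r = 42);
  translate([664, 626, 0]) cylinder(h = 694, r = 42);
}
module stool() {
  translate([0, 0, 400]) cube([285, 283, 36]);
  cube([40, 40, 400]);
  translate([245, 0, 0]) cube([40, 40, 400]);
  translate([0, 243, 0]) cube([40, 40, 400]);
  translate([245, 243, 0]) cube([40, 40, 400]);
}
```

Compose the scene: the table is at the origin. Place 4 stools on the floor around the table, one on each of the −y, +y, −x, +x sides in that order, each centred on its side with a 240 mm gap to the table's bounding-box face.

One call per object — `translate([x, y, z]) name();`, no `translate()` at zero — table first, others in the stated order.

table();
translate([225, -523, 0]) stool();
translate([225, 937, 0]) stool();
translate([-525, 207, 0]) stool();
translate([975, 207, 0]) stool();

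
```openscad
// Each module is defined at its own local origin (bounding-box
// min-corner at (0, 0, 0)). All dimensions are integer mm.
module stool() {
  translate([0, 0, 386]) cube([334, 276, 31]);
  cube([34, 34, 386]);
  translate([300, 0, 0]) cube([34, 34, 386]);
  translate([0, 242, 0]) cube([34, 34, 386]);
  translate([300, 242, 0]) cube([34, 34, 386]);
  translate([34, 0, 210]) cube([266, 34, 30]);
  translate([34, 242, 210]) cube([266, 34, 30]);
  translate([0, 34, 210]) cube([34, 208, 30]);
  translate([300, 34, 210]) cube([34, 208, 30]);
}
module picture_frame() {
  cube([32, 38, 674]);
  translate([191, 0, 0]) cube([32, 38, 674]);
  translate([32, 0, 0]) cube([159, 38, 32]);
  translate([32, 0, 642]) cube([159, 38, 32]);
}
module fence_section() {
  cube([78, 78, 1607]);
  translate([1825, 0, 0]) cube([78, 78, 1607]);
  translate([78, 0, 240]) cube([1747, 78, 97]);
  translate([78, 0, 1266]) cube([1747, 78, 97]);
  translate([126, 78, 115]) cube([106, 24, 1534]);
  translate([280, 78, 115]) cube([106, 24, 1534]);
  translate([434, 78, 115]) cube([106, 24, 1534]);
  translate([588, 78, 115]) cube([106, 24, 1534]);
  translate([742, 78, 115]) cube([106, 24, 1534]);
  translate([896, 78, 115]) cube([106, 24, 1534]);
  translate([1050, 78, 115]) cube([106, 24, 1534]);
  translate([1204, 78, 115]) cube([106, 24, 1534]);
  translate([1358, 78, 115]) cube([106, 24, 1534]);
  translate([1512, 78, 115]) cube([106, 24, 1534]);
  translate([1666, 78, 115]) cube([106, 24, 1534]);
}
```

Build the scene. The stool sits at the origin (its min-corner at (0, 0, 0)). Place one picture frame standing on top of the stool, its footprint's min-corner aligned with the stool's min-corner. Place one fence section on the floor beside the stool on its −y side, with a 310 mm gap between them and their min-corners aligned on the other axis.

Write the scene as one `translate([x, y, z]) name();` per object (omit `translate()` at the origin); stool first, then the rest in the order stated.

stool();
translate([0, 0, 417]) picture_frame();
translate([0, -412, 0]) fence_section();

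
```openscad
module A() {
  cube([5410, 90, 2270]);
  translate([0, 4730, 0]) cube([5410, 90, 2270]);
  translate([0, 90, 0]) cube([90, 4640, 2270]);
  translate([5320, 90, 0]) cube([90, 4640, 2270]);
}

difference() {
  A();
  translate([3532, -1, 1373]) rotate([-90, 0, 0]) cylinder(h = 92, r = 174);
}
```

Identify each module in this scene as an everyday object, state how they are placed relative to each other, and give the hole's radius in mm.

The subtracted cylinder has r = 174 mm.

A is a house frame. The house frame has a circular hole through its front wall. The hole's radius is 174 mm.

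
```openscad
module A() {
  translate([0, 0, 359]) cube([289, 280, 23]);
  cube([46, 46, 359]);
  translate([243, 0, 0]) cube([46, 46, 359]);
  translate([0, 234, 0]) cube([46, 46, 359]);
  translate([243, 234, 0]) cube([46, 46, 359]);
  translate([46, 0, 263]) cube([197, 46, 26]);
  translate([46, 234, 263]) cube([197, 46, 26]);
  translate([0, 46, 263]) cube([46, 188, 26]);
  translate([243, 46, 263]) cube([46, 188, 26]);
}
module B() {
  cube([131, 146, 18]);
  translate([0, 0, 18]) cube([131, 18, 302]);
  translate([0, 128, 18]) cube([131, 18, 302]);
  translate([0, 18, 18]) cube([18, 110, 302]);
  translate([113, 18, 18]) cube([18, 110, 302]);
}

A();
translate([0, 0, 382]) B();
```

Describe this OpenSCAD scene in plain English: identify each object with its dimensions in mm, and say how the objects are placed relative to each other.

A is a four-legged stool. The seat is a 289×280×23 mm slab whose top surface is at z = 382 mm; four square legs, each 46×46 mm in cross-section, run from the floor (z = 0) to the underside of the seat, each flush with a corner of the seat. Four stretchers, 46 mm wide and 26 mm tall, connect adjacent legs with their undersides at z = 263 mm, each running between the inner faces of the legs it joins and aligned with the legs' outer faces on the other axis.

B is an open-topped rectangular box: outside dimensions 131×146×320 mm, with a uniform wall and base thickness of 18 mm. The base is a full 131×146 slab on the floor; four walls sit on top of the base. The front and back walls (the −y and +y sides) span the full width; the two side walls fit between them.

The open box is on top of the stool.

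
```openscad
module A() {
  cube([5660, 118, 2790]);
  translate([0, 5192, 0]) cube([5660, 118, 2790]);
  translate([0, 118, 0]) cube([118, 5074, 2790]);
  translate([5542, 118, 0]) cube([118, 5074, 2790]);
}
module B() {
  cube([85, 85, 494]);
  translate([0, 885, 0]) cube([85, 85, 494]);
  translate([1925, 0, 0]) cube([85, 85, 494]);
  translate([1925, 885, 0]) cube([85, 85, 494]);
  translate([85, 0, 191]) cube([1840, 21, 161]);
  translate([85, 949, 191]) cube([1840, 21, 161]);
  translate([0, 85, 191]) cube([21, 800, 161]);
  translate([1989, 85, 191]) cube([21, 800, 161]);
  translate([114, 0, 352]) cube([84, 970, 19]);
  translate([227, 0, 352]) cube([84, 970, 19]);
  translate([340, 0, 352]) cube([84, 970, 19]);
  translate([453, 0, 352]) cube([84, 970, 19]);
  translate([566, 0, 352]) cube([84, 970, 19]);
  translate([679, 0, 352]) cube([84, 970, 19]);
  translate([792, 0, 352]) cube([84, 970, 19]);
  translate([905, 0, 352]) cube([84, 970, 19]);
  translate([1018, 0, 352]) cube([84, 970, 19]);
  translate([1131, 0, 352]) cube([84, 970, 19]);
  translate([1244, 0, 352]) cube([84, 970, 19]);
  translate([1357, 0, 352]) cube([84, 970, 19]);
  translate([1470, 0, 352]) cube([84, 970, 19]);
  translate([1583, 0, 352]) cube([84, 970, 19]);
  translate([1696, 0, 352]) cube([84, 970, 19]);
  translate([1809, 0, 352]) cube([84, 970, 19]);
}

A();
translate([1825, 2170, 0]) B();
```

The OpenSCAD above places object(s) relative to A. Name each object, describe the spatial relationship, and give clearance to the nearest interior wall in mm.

A is a house frame. B is a bed frame. The bed frame sits inside the house frame, centred. The clearance to the nearest interior wall is 1707 mm.

Clearances: x = 1707, y = 2052; minimum 1707 mm.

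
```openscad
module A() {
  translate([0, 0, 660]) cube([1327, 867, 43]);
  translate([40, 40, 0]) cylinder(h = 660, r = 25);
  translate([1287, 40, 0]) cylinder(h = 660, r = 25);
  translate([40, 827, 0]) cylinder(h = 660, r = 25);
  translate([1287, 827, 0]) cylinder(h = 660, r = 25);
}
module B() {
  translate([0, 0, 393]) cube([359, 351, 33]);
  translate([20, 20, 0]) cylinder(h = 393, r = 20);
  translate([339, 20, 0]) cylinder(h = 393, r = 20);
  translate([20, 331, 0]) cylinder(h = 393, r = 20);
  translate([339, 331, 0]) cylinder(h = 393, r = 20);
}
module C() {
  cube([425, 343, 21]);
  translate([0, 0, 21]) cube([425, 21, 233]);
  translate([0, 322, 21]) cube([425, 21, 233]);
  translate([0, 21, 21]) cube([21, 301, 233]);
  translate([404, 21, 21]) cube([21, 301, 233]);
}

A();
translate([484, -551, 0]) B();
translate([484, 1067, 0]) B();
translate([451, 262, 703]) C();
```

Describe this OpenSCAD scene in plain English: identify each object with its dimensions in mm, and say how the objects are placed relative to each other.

A is a table with a 1327×867 mm rectangular top, 43 mm thick, top surface at z = 703 mm, supported by four round legs of 50 mm diameter, each leg's bounding box inset 15 mm from the nearest pair of top edges, running from the floor.

B is a four-legged stool. The seat is 359×351 mm, 33 mm thick, top at z = 426 mm. It stands on four round legs, each 40 mm in diameter, from z = 0 to the seat underside, each leg's axis is inset half a diameter from the nearest pair of seat edges (so the leg's bounding box is flush with the corner).

C is an open-topped rectangular box: outside dimensions 425×343×254 mm, with a uniform wall and base thickness of 21 mm. The base is a full 425×343 slab on the floor; four walls sit on top of the base. The front and back walls (the −y and +y sides) span the full width; the two side walls fit between them.

Two stools sit around the table at the −y, +y sides. The open box is on top of the table, centred.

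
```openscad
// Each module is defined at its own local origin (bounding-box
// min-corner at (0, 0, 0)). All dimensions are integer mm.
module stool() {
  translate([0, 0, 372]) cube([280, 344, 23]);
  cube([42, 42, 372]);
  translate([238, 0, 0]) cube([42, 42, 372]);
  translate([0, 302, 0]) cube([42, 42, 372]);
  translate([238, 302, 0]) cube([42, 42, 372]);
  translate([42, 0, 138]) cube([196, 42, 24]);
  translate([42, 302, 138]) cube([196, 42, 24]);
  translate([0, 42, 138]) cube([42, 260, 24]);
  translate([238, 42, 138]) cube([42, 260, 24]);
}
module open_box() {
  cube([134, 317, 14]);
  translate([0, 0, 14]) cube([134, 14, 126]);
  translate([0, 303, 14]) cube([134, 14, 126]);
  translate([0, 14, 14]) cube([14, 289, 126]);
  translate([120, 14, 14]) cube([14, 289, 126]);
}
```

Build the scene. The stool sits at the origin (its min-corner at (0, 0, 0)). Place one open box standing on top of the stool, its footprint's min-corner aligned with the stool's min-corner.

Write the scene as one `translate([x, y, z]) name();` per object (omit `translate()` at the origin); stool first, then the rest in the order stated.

stool();
translate([0, 0, 395]) open_box();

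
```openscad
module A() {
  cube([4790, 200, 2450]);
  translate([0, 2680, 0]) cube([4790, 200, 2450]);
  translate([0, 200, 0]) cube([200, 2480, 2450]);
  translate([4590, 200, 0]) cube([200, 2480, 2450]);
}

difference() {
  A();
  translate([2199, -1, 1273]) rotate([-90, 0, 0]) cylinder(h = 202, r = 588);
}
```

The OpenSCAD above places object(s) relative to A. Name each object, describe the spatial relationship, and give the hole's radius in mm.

The subtracted cylinder has r = 588 mm.

A is a house frame. The house frame has a circular hole through its front wall. The hole's radius is 588 mm.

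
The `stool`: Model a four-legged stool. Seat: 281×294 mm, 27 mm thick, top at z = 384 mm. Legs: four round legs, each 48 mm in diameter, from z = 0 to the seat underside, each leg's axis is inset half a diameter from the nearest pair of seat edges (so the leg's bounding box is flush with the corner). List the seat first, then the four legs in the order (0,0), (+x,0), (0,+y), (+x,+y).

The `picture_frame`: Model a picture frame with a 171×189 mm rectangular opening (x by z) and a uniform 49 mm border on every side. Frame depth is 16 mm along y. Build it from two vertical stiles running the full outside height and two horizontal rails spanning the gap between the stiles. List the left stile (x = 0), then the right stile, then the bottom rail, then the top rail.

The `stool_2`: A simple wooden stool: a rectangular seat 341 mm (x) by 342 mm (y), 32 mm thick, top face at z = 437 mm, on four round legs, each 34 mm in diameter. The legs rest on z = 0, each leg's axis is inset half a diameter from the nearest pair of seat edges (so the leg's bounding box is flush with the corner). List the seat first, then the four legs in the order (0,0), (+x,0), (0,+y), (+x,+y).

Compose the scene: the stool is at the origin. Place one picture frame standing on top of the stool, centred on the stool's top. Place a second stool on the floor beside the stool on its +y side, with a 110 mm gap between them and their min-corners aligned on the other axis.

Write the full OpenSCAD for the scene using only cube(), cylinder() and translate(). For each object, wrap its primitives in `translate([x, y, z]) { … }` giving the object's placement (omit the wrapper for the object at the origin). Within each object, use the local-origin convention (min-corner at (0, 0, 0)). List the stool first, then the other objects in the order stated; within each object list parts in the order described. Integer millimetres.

translate([0, 0, 357]) cube([281, 294, 27]);
translate([24, 24, 0]) cylinder(h = 357, r = 24);
translate([257, 24, 0]) cylinder(h = 357, r = 24);
translate([24, 270, 0]) cylinder(h = 357, r = 24);
translate([257, 270, 0]) cylinder(h = 357, r = 24);
translate([6, 139, 384]) {
  cube([49, 16, 287]);
  translate([220, 0, 0]) cube([49, 16, 287]);
  translate([49, 0, 0]) cube([171, 16, 49]);
  translate([49, 0, 238]) cube([171, 16, 49]);
}
translate([0, 404, 0]) {
  translate([0, 0, 405]) cube([341, 342, 32]);
  translate([17, 17, 0]) cylinder(h = 405, r = 17);
  translate([324, 17, 0]) cylinder(h = 405, r = 17);
  translate([17, 325, 0]) cylinder(h = 405, r = 17);
  translate([324, 325, 0]) cylinder(h = 405, r = 17);
}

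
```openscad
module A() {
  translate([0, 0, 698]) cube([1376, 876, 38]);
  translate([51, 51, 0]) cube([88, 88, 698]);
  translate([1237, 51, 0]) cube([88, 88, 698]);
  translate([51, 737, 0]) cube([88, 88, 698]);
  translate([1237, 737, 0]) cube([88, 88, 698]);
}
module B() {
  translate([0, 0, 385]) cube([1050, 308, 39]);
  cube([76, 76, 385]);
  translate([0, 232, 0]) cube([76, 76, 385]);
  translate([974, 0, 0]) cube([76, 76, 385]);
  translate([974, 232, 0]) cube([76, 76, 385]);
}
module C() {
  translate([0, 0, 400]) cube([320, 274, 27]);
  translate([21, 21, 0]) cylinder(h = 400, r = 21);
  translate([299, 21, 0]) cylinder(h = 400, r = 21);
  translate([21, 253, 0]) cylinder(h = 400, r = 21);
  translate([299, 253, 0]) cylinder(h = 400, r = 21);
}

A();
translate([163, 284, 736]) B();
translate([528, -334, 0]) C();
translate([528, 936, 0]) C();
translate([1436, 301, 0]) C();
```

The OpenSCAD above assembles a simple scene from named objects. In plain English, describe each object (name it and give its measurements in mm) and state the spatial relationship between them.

A is a table with a 1376×876 mm rectangular top, 38 mm thick, top surface at z = 736 mm, supported by four 88×88 mm square legs, each inset 51 mm from the nearest pair of top edges, running from the floor.

B is a long wooden bench with a 1050 mm (x) × 308 mm (y) seat, 39 mm thick, its top surface 424 mm above the floor. Four 76 mm square legs at the seat corners, flush with the edges, run from z = 0 to the seat underside.

C is a simple wooden stool: a rectangular seat 320 mm (x) by 274 mm (y), 27 mm thick, top face at z = 427 mm, on four round legs, each 42 mm in diameter. The legs rest on z = 0, each leg's axis is inset half a diameter from the nearest pair of seat edges (so the leg's bounding box is flush with the corner).

The bench is on top of the table, centred. Three stools sit around the table at the −y, +y, +x sides.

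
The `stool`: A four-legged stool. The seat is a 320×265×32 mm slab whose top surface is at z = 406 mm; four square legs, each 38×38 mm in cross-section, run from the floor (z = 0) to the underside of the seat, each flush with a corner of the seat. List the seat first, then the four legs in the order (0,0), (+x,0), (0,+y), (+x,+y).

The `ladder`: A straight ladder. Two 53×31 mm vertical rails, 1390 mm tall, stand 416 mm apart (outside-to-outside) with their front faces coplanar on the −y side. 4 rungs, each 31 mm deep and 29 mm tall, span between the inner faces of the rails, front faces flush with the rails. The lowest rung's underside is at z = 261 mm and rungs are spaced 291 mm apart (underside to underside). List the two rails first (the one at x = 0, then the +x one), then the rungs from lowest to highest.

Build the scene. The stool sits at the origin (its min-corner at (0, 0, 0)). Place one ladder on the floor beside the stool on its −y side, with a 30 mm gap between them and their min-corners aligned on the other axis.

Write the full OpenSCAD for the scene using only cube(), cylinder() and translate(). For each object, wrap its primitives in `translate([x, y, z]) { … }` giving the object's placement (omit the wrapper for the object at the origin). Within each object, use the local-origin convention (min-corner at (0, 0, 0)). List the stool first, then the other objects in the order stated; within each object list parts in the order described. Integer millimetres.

translate([0, 0, 374]) cube([320, 265, 32]);
cube([38, 38, 374]);
translate([282, 0, 0]) cube([38, 38, 374]);
translate([0, 227, 0]) cube([38, 38, 374]);
translate([282, 227, 0]) cube([38, 38, 374]);
translate([0, -61, 0]) {
  cube([53, 31, 1390]);
  translate([363, 0, 0]) cube([53, 31, 1390]);
  translate([53, 0, 261]) cube([310, 31, 29]);
  translate([53, 0, 552]) cube([310, 31, 29]);
  translate([53, 0, 843]) cube([310, 31, 29]);
  translate([53, 0, 1134]) cube([310, 31, 29]);
}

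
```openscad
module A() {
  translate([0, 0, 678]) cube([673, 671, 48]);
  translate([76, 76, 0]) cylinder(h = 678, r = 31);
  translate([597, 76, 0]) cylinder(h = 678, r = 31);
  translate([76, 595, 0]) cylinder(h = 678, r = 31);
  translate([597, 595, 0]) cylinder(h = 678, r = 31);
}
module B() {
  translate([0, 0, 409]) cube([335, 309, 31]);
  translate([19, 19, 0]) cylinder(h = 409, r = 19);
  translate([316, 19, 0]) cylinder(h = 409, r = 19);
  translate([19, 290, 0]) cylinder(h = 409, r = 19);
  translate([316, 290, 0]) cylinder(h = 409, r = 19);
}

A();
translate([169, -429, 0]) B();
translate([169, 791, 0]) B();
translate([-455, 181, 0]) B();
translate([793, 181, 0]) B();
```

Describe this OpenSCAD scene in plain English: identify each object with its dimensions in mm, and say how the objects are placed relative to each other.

A is a table with a 673×671 mm rectangular top, 48 mm thick, top surface at z = 726 mm, supported by four round legs of 62 mm diameter, each leg's bounding box inset 45 mm from the nearest pair of top edges, running from the floor.

B is a simple wooden stool: a rectangular seat 335 mm (x) by 309 mm (y), 31 mm thick, top face at z = 440 mm, on four round legs, each 38 mm in diameter. The legs rest on z = 0, each leg's axis is inset half a diameter from the nearest pair of seat edges (so the leg's bounding box is flush with the corner).

Four stools sit around the table at the −y, +y, −x, +x sides.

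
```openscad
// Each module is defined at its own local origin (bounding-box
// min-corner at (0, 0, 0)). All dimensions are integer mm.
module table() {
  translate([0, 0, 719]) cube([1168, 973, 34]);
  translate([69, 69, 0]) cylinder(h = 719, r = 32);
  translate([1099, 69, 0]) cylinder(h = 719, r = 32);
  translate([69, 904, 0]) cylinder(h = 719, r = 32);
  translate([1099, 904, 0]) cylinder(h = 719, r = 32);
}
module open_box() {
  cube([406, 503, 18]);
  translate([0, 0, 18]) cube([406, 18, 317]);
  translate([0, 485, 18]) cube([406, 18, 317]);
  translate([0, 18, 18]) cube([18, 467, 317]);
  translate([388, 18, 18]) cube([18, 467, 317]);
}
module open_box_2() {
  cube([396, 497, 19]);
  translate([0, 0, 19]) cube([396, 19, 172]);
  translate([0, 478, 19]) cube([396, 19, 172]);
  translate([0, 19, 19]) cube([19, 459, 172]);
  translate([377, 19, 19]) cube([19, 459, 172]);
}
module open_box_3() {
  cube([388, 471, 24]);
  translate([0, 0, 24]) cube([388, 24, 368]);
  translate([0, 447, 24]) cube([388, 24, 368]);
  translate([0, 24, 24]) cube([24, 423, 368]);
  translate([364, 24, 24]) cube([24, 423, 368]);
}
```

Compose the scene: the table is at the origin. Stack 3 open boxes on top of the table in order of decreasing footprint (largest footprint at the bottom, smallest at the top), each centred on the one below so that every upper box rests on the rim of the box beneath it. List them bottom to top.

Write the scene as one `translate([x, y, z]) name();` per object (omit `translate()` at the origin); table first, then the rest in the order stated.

table();
translate([381, 235, 753]) open_box();
translate([386, 238, 1088]) open_box_2();
translate([390, 251, 1279]) open_box_3();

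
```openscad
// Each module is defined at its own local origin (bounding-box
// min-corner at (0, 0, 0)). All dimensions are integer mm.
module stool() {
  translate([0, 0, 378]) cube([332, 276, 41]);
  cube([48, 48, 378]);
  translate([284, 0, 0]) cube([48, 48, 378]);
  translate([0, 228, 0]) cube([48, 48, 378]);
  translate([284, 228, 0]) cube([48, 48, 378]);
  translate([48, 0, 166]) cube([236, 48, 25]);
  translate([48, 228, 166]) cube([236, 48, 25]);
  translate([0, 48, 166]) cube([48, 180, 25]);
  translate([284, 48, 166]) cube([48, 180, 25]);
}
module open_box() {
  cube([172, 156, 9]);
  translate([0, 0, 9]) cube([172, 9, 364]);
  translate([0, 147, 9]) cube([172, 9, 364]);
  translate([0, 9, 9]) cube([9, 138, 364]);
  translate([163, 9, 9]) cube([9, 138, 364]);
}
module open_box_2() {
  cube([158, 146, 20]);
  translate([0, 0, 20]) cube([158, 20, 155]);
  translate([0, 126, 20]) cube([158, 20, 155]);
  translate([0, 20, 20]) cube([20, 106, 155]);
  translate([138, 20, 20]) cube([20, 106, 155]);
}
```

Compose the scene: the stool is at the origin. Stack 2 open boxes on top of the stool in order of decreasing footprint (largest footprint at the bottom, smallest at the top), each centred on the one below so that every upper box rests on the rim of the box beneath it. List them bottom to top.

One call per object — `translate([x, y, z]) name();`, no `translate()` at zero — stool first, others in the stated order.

stool();
translate([80, 60, 419]) open_box();
translate([87, 65, 792]) open_box_2();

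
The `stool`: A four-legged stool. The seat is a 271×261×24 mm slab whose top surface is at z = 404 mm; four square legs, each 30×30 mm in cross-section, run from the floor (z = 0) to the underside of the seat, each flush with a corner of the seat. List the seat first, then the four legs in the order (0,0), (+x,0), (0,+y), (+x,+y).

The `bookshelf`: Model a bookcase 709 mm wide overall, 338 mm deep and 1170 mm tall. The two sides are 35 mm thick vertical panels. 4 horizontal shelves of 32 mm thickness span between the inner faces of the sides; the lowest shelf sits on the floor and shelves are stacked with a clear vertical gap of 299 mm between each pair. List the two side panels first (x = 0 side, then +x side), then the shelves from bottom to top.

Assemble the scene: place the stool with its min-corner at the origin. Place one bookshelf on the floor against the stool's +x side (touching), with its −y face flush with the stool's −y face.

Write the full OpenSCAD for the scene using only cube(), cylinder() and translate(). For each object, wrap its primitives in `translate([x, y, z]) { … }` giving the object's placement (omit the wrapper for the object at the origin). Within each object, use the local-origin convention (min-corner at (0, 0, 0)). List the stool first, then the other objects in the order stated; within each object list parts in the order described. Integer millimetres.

translate([0, 0, 380]) cube([271, 261, 24]);
cube([30, 30, 380]);
translate([241, 0, 0]) cube([30, 30, 380]);
translate([0, 231, 0]) cube([30, 30, 380]);
translate([241, 231, 0]) cube([30, 30, 380]);
translate([271, 0, 0]) {
  cube([35, 338, 1170]);
  translate([674, 0, 0]) cube([35, 338, 1170]);
  translate([35, 0, 0]) cube([639, 338, 32]);
  translate([35, 0, 331]) cube([639, 338, 32]);
  translate([35, 0, 662]) cube([639, 338, 32]);
  translate([35, 0, 993]) cube([639, 338, 32]);
}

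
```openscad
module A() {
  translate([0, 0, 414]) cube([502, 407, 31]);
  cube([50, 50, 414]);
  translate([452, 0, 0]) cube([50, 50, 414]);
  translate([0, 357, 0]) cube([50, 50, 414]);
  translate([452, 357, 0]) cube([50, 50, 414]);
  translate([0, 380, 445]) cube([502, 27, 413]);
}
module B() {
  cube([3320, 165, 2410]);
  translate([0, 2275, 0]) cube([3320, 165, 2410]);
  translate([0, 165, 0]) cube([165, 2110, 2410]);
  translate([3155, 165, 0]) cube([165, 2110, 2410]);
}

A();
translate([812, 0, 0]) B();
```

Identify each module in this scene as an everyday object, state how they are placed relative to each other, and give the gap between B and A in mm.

The house frame's nearest face is 310 mm from the chair's +x face.

A is a chair. B is a house frame. The house frame is on the floor beside the chair on its +x side. The gap between the house frame and the chair is 310 mm.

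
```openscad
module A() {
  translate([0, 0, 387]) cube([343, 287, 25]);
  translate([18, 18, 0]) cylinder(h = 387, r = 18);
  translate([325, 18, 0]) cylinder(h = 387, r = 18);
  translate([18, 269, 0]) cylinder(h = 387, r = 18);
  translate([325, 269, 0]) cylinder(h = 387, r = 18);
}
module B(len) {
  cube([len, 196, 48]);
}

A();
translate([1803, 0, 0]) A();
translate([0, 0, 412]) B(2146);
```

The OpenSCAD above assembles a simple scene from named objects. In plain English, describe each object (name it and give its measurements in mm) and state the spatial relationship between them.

A is a four-legged stool. The seat is a 343×287×25 mm slab whose top surface is at z = 412 mm; four round legs, each 36 mm in diameter, run from the floor (z = 0) to the underside of the seat, each leg's axis is inset half a diameter from the nearest pair of seat edges (so the leg's bounding box is flush with the corner).

B is a rectangular beam 2146 mm long (x), 196 mm deep (y), 48 mm thick (z).

The beam spans the tops of two stools placed 1460 mm apart, resting at z = 412 mm.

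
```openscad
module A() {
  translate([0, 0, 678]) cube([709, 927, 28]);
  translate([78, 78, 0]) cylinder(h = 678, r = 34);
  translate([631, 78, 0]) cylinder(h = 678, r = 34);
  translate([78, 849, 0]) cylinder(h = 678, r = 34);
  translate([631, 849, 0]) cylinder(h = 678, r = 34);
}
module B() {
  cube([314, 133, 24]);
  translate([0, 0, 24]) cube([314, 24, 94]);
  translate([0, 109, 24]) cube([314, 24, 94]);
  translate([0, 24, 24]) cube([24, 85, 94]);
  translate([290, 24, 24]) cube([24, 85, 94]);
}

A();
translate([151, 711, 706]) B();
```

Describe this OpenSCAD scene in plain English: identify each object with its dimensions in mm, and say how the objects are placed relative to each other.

A is a table with a 709×927 mm rectangular top, 28 mm thick, top surface at z = 706 mm, supported by four round legs of 68 mm diameter, each leg's bounding box inset 44 mm from the nearest pair of top edges, running from the floor.

B is an open storage box with external size 314×133×118 mm and wall thickness 24 mm (the base is also 24 mm thick). The base covers the whole footprint; the four walls stand on the base, with the y-facing walls full-width and the x-facing walls fitting between their inner faces.

The open box is on top of the table.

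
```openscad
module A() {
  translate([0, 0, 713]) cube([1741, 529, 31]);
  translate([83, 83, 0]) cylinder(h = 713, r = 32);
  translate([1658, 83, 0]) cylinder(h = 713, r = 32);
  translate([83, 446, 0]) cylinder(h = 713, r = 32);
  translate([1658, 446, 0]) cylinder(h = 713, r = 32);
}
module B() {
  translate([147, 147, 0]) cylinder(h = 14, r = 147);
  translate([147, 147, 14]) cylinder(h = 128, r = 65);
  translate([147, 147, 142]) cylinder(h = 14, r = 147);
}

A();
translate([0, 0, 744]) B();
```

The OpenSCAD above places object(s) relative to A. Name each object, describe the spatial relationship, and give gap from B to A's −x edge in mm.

A is a table. B is a spool. The spool is on top of the table. The gap from the spool to the table's −x edge is 0 mm.

The spool's min-x is at 0; the table's min-x is 0; gap = 0 mm.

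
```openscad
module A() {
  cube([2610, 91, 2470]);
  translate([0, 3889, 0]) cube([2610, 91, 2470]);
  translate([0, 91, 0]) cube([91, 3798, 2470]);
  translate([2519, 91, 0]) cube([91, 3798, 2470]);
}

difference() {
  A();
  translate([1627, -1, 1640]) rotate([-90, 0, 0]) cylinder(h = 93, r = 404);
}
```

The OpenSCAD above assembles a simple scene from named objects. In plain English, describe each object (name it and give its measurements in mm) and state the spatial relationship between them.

A is the wall frame of a small rectangular building: four walls, each 2470 mm tall and 91 mm thick, enclosing a footprint 2610 mm (x) by 3980 mm (y) outside-to-outside, with no floor or roof. The front and back walls (the −y and +y sides) span the full width; the two side walls fit between them.

The house frame has a circular hole of radius 404 mm through its front wall, centred at (x = 1627, z = 1640).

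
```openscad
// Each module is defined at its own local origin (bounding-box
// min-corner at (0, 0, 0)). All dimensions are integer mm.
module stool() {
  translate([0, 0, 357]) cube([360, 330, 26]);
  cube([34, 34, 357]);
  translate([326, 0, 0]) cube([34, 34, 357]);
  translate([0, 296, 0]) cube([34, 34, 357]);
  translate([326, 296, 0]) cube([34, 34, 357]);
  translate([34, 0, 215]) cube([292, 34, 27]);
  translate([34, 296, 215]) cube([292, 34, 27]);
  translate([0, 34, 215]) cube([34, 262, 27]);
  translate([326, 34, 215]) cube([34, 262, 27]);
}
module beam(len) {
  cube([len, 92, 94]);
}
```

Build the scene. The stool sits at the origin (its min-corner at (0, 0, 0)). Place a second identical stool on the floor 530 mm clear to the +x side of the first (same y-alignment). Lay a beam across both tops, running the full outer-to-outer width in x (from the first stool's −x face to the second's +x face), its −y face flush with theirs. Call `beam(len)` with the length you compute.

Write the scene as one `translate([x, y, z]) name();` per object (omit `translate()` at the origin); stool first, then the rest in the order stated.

stool();
translate([890, 0, 0]) stool();
translate([0, 0, 383]) beam(1250);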